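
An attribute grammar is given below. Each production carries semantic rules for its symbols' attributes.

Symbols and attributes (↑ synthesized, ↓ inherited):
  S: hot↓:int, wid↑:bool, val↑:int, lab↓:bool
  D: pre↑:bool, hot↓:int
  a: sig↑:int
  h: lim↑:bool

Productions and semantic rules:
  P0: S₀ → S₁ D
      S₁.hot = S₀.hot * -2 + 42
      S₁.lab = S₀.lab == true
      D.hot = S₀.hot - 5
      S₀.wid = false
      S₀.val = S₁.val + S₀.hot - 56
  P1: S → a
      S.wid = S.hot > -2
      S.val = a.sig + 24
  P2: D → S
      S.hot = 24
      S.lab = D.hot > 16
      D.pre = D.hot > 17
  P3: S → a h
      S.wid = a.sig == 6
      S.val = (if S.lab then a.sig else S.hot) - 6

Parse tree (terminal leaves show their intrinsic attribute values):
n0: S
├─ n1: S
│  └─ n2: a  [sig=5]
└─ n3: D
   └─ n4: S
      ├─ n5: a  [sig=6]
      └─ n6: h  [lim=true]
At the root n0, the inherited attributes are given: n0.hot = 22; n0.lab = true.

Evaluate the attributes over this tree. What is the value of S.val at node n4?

0

1. n0.hot = 22  [given at root]
2. n0.lab = true  [given at root]
3. n1.hot = -2  [S₀.hot * -2 + 42]
4. n1.lab = true  [S₀.lab == true]
5. n2.sig = 5  [terminal]
6. n1.wid = false  [S.hot > -2]
7. n1.val = 29  [a.sig + 24]
8. n3.hot = 17  [S₀.hot - 5]
9. n4.hot = 24  [24]
10. n4.lab = true  [D.hot > 16]
11. n5.sig = 6  [terminal]
12. n6.lim = true  [terminal]
13. n4.wid = true  [a.sig == 6]
14. n4.val = 0  [(if S.lab then a.sig else S.hot) - 6]
15. n3.pre = false  [D.hot > 17]
16. n0.wid = false  [false]
17. n0.val = -5  [S₁.val + S₀.hot - 56]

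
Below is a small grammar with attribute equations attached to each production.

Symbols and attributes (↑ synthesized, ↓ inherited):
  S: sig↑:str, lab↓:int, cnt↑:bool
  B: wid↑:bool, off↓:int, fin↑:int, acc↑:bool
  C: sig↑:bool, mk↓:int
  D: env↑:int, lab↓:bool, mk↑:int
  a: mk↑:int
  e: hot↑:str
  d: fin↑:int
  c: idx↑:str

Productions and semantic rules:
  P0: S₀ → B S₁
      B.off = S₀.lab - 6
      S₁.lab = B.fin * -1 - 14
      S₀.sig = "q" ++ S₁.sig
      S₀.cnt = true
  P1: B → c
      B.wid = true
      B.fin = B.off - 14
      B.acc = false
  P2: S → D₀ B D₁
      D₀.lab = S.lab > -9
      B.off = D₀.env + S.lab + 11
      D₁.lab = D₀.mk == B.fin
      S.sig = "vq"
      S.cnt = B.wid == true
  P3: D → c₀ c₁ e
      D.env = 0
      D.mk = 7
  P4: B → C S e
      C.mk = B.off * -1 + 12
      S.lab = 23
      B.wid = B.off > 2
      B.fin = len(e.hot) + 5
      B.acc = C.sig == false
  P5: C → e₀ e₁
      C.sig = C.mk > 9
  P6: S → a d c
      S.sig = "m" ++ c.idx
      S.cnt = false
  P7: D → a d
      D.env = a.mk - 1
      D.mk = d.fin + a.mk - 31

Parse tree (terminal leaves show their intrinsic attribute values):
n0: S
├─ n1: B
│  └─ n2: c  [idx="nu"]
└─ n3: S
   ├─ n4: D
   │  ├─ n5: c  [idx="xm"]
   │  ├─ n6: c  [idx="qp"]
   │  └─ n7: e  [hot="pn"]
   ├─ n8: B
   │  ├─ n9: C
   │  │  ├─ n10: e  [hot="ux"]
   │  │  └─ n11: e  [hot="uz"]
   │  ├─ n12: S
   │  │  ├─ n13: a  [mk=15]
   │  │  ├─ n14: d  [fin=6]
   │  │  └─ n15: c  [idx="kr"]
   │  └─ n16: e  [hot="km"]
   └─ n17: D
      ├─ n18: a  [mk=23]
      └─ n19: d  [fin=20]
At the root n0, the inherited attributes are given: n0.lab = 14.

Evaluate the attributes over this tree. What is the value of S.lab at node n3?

1. n0.lab = 14  [given at root]
2. n1.off = 8  [S₀.lab - 6]
3. n2.idx = "nu"  [terminal]
4. n1.wid = true  [true]
5. n1.fin = -6  [B.off - 14]
6. n1.acc = false  [false]
7. n3.lab = -8  [B.fin * -1 - 14]
8. n4.lab = true  [S.lab > -9]
9. n5.idx = "xm"  [terminal]
10. n6.idx = "qp"  [terminal]
11. n7.hot = "pn"  [terminal]
12. n4.env = 0  [0]
13. n4.mk = 7  [7]
14. n8.off = 3  [D₀.env + S.lab + 11]
15. n9.mk = 9  [B.off * -1 + 12]
16. n10.hot = "ux"  [terminal]
17. n11.hot = "uz"  [terminal]
18. n9.sig = false  [C.mk > 9]
19. n12.lab = 23  [23]
20. n13.mk = 15  [terminal]
21. n14.fin = 6  [terminal]
22. n15.idx = "kr"  [terminal]
23. n12.sig = "mkr"  ["m" ++ c.idx]
24. n12.cnt = false  [false]
25. n16.hot = "km"  [terminal]
26. n8.wid = true  [B.off > 2]
27. n8.fin = 7  [len(e.hot) + 5]
28. n8.acc = true  [C.sig == false]
29. n17.lab = true  [D₀.mk == B.fin]
30. n18.mk = 23  [terminal]
31. n19.fin = 20  [terminal]
32. n17.env = 22  [a.mk - 1]
33. n17.mk = 12  [d.fin + a.mk - 31]
34. n3.sig = "vq"  ["vq"]
35. n3.cnt = true  [B.wid == true]
36. n0.sig = "qvq"  ["q" ++ S₁.sig]
37. n0.cnt = true  [true]

-8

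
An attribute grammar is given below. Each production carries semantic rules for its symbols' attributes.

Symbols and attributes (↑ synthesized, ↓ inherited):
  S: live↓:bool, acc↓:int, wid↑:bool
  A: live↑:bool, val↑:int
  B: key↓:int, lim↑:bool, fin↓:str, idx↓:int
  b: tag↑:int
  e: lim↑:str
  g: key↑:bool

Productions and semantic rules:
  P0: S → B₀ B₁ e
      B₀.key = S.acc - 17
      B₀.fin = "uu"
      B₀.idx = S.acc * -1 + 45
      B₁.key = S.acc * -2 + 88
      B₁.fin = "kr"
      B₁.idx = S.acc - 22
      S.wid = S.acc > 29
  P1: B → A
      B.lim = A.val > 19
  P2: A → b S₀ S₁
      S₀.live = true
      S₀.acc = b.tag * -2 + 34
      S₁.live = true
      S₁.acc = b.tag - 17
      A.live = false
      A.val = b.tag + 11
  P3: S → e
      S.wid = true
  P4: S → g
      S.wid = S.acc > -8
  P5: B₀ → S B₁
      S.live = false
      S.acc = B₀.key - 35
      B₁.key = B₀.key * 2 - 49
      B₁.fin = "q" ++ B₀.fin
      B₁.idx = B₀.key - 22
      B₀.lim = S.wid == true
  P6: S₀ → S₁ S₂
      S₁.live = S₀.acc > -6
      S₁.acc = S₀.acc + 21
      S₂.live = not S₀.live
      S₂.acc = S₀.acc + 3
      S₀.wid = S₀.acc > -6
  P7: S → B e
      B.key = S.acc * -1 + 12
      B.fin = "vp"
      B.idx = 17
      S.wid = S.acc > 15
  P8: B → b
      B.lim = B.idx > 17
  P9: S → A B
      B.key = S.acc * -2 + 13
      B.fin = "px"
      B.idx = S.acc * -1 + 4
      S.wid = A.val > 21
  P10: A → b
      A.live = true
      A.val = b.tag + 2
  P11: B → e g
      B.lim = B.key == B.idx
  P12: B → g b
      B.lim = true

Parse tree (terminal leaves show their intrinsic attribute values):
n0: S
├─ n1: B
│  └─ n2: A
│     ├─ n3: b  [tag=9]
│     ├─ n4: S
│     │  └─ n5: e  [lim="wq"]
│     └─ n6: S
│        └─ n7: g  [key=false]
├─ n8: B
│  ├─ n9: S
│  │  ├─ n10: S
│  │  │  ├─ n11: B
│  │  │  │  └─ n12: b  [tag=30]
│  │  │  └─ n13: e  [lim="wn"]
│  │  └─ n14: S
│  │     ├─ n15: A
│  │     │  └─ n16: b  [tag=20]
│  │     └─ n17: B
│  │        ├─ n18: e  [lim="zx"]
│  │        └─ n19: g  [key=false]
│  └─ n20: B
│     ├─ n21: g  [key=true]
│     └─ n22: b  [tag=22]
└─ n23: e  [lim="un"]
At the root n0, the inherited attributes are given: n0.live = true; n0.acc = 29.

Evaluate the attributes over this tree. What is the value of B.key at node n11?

1. n0.live = true  [given at root]
2. n0.acc = 29  [given at root]
3. n1.key = 12  [S.acc - 17]
4. n1.fin = "uu"  ["uu"]
5. n1.idx = 16  [S.acc * -1 + 45]
6. n3.tag = 9  [terminal]
7. n4.live = true  [true]
8. n4.acc = 16  [b.tag * -2 + 34]
9. n5.lim = "wq"  [terminal]
10. n4.wid = true  [true]
11. n6.live = true  [true]
12. n6.acc = -8  [b.tag - 17]
13. n7.key = false  [terminal]
14. n6.wid = false  [S.acc > -8]
15. n2.live = false  [false]
16. n2.val = 20  [b.tag + 11]
17. n1.lim = true  [A.val > 19]
18. n8.key = 30  [S.acc * -2 + 88]
19. n8.fin = "kr"  ["kr"]
20. n8.idx = 7  [S.acc - 22]
21. n9.live = false  [false]
22. n9.acc = -5  [B₀.key - 35]
23. n10.live = true  [S₀.acc > -6]
24. n10.acc = 16  [S₀.acc + 21]
25. n11.key = -4  [S.acc * -1 + 12]
26. n11.fin = "vp"  ["vp"]
27. n11.idx = 17  [17]
28. n12.tag = 30  [terminal]
29. n11.lim = false  [B.idx > 17]
30. n13.lim = "wn"  [terminal]
31. n10.wid = true  [S.acc > 15]
32. n14.live = true  [not S₀.live]
33. n14.acc = -2  [S₀.acc + 3]
34. n16.tag = 20  [terminal]
35. n15.live = true  [true]
36. n15.val = 22  [b.tag + 2]
37. n17.key = 17  [S.acc * -2 + 13]
38. n17.fin = "px"  ["px"]
39. n17.idx = 6  [S.acc * -1 + 4]
40. n18.lim = "zx"  [terminal]
41. n19.key = false  [terminal]
42. n17.lim = false  [B.key == B.idx]
43. n14.wid = true  [A.val > 21]
44. n9.wid = true  [S₀.acc > -6]
45. n20.key = 11  [B₀.key * 2 - 49]
46. n20.fin = "qkr"  ["q" ++ B₀.fin]
47. n20.idx = 8  [B₀.key - 22]
48. n21.key = true  [terminal]
49. n22.tag = 22  [terminal]
50. n20.lim = true  [true]
51. n8.lim = true  [S.wid == true]
52. n23.lim = "un"  [terminal]
53. n0.wid = false  [S.acc > 29]

-4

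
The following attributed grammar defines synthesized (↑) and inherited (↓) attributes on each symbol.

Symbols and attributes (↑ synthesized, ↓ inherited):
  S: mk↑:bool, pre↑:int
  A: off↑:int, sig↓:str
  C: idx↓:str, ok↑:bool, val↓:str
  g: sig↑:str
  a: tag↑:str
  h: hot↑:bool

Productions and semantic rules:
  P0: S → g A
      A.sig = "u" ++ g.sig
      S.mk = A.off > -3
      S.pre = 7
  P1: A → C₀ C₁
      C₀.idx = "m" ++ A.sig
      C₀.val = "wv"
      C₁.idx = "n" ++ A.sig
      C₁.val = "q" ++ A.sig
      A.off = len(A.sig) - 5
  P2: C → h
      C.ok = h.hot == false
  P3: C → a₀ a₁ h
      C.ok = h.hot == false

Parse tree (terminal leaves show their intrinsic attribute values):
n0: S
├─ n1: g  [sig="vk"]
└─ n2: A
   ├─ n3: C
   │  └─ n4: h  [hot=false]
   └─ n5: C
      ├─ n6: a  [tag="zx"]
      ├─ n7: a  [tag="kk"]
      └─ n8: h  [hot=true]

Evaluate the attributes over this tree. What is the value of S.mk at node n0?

true

1. n1.sig = "vk"  [terminal]
2. n2.sig = "uvk"  ["u" ++ g.sig]
3. n3.idx = "muvk"  ["m" ++ A.sig]
4. n3.val = "wv"  ["wv"]
5. n4.hot = false  [terminal]
6. n3.ok = true  [h.hot == false]
7. n5.idx = "nuvk"  ["n" ++ A.sig]
8. n5.val = "quvk"  ["q" ++ A.sig]
9. n6.tag = "zx"  [terminal]
10. n7.tag = "kk"  [terminal]
11. n8.hot = true  [terminal]
12. n5.ok = false  [h.hot == false]
13. n2.off = -2  [len(A.sig) - 5]
14. n0.mk = true  [A.off > -3]
15. n0.pre = 7  [7]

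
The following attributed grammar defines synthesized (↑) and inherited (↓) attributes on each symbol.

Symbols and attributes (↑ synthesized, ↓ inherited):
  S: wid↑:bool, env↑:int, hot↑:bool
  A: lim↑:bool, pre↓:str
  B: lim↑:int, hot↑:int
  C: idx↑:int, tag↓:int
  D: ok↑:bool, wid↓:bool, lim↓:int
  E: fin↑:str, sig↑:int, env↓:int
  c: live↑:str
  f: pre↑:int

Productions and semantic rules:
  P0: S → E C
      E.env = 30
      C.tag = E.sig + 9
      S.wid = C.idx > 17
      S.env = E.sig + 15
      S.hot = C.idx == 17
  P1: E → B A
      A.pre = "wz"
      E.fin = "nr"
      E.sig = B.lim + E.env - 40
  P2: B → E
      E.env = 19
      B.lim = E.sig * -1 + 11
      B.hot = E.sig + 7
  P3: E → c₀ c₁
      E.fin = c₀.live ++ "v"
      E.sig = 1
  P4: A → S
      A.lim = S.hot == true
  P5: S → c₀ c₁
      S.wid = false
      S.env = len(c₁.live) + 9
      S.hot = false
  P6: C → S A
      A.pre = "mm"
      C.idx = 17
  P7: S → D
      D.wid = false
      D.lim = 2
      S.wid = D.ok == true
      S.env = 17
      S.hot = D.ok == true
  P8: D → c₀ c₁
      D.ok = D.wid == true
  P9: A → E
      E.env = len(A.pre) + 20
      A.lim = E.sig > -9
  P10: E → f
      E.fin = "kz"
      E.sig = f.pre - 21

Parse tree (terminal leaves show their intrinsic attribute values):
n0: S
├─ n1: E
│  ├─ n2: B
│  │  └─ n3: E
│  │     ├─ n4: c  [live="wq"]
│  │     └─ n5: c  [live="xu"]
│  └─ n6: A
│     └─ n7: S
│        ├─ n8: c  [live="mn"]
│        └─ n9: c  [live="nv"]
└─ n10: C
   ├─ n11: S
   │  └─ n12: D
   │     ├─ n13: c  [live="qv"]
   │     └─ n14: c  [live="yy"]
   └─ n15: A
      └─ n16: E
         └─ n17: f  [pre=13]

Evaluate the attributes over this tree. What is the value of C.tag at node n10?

1. n1.env = 30  [30]
2. n3.env = 19  [19]
3. n4.live = "wq"  [terminal]
4. n5.live = "xu"  [terminal]
5. n3.fin = "wqv"  [c₀.live ++ "v"]
6. n3.sig = 1  [1]
7. n2.lim = 10  [E.sig * -1 + 11]
8. n2.hot = 8  [E.sig + 7]
9. n6.pre = "wz"  ["wz"]
10. n8.live = "mn"  [terminal]
11. n9.live = "nv"  [terminal]
12. n7.wid = false  [false]
13. n7.env = 11  [len(c₁.live) + 9]
14. n7.hot = false  [false]
15. n6.lim = false  [S.hot == true]
16. n1.fin = "nr"  ["nr"]
17. n1.sig = 0  [B.lim + E.env - 40]
18. n10.tag = 9  [E.sig + 9]
19. n12.wid = false  [false]
20. n12.lim = 2  [2]
21. n13.live = "qv"  [terminal]
22. n14.live = "yy"  [terminal]
23. n12.ok = false  [D.wid == true]
24. n11.wid = false  [D.ok == true]
25. n11.env = 17  [17]
26. n11.hot = false  [D.ok == true]
27. n15.pre = "mm"  ["mm"]
28. n16.env = 22  [len(A.pre) + 20]
29. n17.pre = 13  [terminal]
30. n16.fin = "kz"  ["kz"]
31. n16.sig = -8  [f.pre - 21]
32. n15.lim = true  [E.sig > -9]
33. n10.idx = 17  [17]
34. n0.wid = false  [C.idx > 17]
35. n0.env = 15  [E.sig + 15]
36. n0.hot = true  [C.idx == 17]

9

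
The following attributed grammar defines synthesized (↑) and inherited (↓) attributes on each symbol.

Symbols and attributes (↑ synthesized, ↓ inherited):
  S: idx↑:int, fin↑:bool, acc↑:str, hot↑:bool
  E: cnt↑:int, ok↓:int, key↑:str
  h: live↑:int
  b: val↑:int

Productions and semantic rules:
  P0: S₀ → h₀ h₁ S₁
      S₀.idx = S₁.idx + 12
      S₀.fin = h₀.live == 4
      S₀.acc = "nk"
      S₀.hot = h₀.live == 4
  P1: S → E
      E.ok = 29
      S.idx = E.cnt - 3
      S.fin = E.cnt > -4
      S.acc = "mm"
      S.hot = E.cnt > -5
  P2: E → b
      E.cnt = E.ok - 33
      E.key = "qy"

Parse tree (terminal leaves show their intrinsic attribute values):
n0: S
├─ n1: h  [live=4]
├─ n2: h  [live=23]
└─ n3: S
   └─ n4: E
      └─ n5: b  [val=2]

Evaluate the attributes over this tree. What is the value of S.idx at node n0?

5

1. n1.live = 4  [terminal]
2. n2.live = 23  [terminal]
3. n4.ok = 29  [29]
4. n5.val = 2  [terminal]
5. n4.cnt = -4  [E.ok - 33]
6. n4.key = "qy"  ["qy"]
7. n3.idx = -7  [E.cnt - 3]
8. n3.fin = false  [E.cnt > -4]
9. n3.acc = "mm"  ["mm"]
10. n3.hot = true  [E.cnt > -5]
11. n0.idx = 5  [S₁.idx + 12]
12. n0.fin = true  [h₀.live == 4]
13. n0.acc = "nk"  ["nk"]
14. n0.hot = true  [h₀.live == 4]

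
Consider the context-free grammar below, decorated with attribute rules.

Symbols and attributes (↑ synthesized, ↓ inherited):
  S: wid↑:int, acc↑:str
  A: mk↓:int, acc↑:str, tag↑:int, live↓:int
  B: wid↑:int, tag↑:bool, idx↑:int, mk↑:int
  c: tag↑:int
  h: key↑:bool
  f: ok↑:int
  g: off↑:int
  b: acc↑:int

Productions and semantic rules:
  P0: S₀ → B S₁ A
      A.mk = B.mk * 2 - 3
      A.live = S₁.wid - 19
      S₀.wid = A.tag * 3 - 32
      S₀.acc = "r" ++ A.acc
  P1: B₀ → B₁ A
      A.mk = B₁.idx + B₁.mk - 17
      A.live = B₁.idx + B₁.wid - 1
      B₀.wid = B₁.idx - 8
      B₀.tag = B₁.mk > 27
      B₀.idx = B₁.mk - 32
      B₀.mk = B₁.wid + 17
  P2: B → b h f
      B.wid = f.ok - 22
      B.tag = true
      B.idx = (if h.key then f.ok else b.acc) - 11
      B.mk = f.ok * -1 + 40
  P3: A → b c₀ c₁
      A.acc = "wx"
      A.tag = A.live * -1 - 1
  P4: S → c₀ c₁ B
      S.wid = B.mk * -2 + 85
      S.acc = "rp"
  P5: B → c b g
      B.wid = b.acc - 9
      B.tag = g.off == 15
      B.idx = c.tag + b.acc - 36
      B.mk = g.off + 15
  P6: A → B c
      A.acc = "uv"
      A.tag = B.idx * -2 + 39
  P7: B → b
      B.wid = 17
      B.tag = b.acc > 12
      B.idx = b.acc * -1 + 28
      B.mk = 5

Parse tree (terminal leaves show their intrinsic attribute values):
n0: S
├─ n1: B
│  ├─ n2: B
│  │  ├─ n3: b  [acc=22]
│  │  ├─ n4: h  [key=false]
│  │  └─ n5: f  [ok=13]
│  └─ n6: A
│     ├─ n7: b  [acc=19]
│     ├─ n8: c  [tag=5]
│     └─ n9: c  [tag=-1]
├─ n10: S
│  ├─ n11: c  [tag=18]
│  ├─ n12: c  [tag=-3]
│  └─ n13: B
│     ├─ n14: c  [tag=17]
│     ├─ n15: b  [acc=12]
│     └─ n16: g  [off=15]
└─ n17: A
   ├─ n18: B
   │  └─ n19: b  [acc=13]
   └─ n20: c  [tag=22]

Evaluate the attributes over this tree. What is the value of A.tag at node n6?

-2

1. n3.acc = 22  [terminal]
2. n4.key = false  [terminal]
3. n5.ok = 13  [terminal]
4. n2.wid = -9  [f.ok - 22]
5. n2.tag = true  [true]
6. n2.idx = 11  [(if h.key then f.ok else b.acc) - 11]
7. n2.mk = 27  [f.ok * -1 + 40]
8. n6.mk = 21  [B₁.idx + B₁.mk - 17]
9. n6.live = 1  [B₁.idx + B₁.wid - 1]
10. n7.acc = 19  [terminal]
11. n8.tag = 5  [terminal]
12. n9.tag = -1  [terminal]
13. n6.acc = "wx"  ["wx"]
14. n6.tag = -2  [A.live * -1 - 1]
15. n1.wid = 3  [B₁.idx - 8]
16. n1.tag = false  [B₁.mk > 27]
17. n1.idx = -5  [B₁.mk - 32]
18. n1.mk = 8  [B₁.wid + 17]
19. n11.tag = 18  [terminal]
20. n12.tag = -3  [terminal]
21. n14.tag = 17  [terminal]
22. n15.acc = 12  [terminal]
23. n16.off = 15  [terminal]
24. n13.wid = 3  [b.acc - 9]
25. n13.tag = true  [g.off == 15]
26. n13.idx = -7  [c.tag + b.acc - 36]
27. n13.mk = 30  [g.off + 15]
28. n10.wid = 25  [B.mk * -2 + 85]
29. n10.acc = "rp"  ["rp"]
30. n17.mk = 13  [B.mk * 2 - 3]
31. n17.live = 6  [S₁.wid - 19]
32. n19.acc = 13  [terminal]
33. n18.wid = 17  [17]
34. n18.tag = true  [b.acc > 12]
35. n18.idx = 15  [b.acc * -1 + 28]
36. n18.mk = 5  [5]
37. n20.tag = 22  [terminal]
38. n17.acc = "uv"  ["uv"]
39. n17.tag = 9  [B.idx * -2 + 39]
40. n0.wid = -5  [A.tag * 3 - 32]
41. n0.acc = "ruv"  ["r" ++ A.acc]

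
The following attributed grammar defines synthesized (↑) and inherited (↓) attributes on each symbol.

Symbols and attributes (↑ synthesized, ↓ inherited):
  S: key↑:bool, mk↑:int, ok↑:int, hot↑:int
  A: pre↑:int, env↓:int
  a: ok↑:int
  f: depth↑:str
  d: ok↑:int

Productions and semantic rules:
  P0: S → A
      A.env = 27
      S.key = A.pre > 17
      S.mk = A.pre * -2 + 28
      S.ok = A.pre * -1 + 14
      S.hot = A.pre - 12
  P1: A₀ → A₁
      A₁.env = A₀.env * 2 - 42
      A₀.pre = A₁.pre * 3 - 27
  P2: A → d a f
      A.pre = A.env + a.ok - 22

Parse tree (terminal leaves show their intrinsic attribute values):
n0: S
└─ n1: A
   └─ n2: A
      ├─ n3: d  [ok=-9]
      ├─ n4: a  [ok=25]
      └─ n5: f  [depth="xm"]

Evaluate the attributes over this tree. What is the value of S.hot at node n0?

6

1. n1.env = 27  [27]
2. n2.env = 12  [A₀.env * 2 - 42]
3. n3.ok = -9  [terminal]
4. n4.ok = 25  [terminal]
5. n5.depth = "xm"  [terminal]
6. n2.pre = 15  [A.env + a.ok - 22]
7. n1.pre = 18  [A₁.pre * 3 - 27]
8. n0.key = true  [A.pre > 17]
9. n0.mk = -8  [A.pre * -2 + 28]
10. n0.ok = -4  [A.pre * -1 + 14]
11. n0.hot = 6  [A.pre - 12]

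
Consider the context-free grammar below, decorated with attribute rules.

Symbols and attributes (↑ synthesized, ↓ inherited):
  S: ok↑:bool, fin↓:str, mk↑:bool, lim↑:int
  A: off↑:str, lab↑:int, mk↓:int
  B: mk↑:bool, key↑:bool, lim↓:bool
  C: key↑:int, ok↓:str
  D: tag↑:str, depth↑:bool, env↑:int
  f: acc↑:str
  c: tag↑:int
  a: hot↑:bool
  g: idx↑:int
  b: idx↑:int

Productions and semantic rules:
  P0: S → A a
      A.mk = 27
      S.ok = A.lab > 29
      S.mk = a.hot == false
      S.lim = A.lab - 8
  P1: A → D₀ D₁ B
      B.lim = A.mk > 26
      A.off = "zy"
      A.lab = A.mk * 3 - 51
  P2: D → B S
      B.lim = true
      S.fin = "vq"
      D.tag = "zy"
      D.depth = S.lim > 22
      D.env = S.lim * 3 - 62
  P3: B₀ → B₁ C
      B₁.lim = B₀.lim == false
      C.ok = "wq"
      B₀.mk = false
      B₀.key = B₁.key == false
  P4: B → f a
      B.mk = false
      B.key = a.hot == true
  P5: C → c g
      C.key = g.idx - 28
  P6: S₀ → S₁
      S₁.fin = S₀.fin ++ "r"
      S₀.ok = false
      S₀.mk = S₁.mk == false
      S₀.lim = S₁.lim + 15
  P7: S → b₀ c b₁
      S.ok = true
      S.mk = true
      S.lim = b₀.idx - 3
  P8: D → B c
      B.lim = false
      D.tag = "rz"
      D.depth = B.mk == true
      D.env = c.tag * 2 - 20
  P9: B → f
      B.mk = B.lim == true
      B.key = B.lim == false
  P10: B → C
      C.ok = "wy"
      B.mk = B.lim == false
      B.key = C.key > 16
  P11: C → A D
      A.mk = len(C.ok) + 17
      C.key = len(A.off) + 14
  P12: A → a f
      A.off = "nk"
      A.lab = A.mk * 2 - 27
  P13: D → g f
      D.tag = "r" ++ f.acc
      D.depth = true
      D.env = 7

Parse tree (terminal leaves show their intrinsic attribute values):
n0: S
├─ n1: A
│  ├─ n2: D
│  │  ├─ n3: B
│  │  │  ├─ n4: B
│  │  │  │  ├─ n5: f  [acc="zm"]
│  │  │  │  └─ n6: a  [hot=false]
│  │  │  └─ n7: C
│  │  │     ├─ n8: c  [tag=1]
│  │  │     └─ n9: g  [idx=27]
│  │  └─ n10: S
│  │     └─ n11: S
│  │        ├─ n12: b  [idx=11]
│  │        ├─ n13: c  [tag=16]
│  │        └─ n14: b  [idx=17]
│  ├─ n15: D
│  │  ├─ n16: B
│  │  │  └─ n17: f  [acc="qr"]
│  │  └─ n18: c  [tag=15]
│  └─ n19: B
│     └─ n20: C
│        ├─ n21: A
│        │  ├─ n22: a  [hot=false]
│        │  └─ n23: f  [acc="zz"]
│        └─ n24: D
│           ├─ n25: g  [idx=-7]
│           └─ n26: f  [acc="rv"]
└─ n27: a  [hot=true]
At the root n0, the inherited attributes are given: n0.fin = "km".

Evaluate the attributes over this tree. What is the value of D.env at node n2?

7

1. n0.fin = "km"  [given at root]
2. n1.mk = 27  [27]
3. n3.lim = true  [true]
4. n4.lim = false  [B₀.lim == false]
5. n5.acc = "zm"  [terminal]
6. n6.hot = false  [terminal]
7. n4.mk = false  [false]
8. n4.key = false  [a.hot == true]
9. n7.ok = "wq"  ["wq"]
10. n8.tag = 1  [terminal]
11. n9.idx = 27  [terminal]
12. n7.key = -1  [g.idx - 28]
13. n3.mk = false  [false]
14. n3.key = true  [B₁.key == false]
15. n10.fin = "vq"  ["vq"]
16. n11.fin = "vqr"  [S₀.fin ++ "r"]
17. n12.idx = 11  [terminal]
18. n13.tag = 16  [terminal]
19. n14.idx = 17  [terminal]
20. n11.ok = true  [true]
21. n11.mk = true  [true]
22. n11.lim = 8  [b₀.idx - 3]
23. n10.ok = false  [false]
24. n10.mk = false  [S₁.mk == false]
25. n10.lim = 23  [S₁.lim + 15]
26. n2.tag = "zy"  ["zy"]
27. n2.depth = true  [S.lim > 22]
28. n2.env = 7  [S.lim * 3 - 62]
29. n16.lim = false  [false]
30. n17.acc = "qr"  [terminal]
31. n16.mk = false  [B.lim == true]
32. n16.key = true  [B.lim == false]
33. n18.tag = 15  [terminal]
34. n15.tag = "rz"  ["rz"]
35. n15.depth = false  [B.mk == true]
36. n15.env = 10  [c.tag * 2 - 20]
37. n19.lim = true  [A.mk > 26]
38. n20.ok = "wy"  ["wy"]
39. n21.mk = 19  [len(C.ok) + 17]
40. n22.hot = false  [terminal]
41. n23.acc = "zz"  [terminal]
42. n21.off = "nk"  ["nk"]
43. n21.lab = 11  [A.mk * 2 - 27]
44. n25.idx = -7  [terminal]
45. n26.acc = "rv"  [terminal]
46. n24.tag = "rrv"  ["r" ++ f.acc]
47. n24.depth = true  [true]
48. n24.env = 7  [7]
49. n20.key = 16  [len(A.off) + 14]
50. n19.mk = false  [B.lim == false]
51. n19.key = false  [C.key > 16]
52. n1.off = "zy"  ["zy"]
53. n1.lab = 30  [A.mk * 3 - 51]
54. n27.hot = true  [terminal]
55. n0.ok = true  [A.lab > 29]
56. n0.mk = false  [a.hot == false]
57. n0.lim = 22  [A.lab - 8]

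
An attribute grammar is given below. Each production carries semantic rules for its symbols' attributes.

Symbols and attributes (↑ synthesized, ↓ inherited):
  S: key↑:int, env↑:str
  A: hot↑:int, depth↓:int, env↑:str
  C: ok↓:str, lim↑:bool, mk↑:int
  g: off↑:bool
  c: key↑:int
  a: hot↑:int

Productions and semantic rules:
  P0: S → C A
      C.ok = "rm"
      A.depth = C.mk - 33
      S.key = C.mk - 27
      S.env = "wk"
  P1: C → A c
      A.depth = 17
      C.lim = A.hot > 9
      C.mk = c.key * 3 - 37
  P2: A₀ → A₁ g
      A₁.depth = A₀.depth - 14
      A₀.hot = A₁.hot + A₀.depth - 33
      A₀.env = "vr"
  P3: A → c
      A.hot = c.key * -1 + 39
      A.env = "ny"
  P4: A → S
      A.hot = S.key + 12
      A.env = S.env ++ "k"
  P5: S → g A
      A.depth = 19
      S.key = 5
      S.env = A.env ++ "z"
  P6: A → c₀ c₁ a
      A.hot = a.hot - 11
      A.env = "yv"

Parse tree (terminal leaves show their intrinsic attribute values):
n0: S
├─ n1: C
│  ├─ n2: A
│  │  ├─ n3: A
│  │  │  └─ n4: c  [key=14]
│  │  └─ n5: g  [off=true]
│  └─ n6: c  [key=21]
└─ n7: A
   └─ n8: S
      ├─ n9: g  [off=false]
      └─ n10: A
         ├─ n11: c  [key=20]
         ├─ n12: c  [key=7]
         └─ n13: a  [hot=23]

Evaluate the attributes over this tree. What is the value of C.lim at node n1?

false

1. n1.ok = "rm"  ["rm"]
2. n2.depth = 17  [17]
3. n3.depth = 3  [A₀.depth - 14]
4. n4.key = 14  [terminal]
5. n3.hot = 25  [c.key * -1 + 39]
6. n3.env = "ny"  ["ny"]
7. n5.off = true  [terminal]
8. n2.hot = 9  [A₁.hot + A₀.depth - 33]
9. n2.env = "vr"  ["vr"]
10. n6.key = 21  [terminal]
11. n1.lim = false  [A.hot > 9]
12. n1.mk = 26  [c.key * 3 - 37]
13. n7.depth = -7  [C.mk - 33]
14. n9.off = false  [terminal]
15. n10.depth = 19  [19]
16. n11.key = 20  [terminal]
17. n12.key = 7  [terminal]
18. n13.hot = 23  [terminal]
19. n10.hot = 12  [a.hot - 11]
20. n10.env = "yv"  ["yv"]
21. n8.key = 5  [5]
22. n8.env = "yvz"  [A.env ++ "z"]
23. n7.hot = 17  [S.key + 12]
24. n7.env = "yvzk"  [S.env ++ "k"]
25. n0.key = -1  [C.mk - 27]
26. n0.env = "wk"  ["wk"]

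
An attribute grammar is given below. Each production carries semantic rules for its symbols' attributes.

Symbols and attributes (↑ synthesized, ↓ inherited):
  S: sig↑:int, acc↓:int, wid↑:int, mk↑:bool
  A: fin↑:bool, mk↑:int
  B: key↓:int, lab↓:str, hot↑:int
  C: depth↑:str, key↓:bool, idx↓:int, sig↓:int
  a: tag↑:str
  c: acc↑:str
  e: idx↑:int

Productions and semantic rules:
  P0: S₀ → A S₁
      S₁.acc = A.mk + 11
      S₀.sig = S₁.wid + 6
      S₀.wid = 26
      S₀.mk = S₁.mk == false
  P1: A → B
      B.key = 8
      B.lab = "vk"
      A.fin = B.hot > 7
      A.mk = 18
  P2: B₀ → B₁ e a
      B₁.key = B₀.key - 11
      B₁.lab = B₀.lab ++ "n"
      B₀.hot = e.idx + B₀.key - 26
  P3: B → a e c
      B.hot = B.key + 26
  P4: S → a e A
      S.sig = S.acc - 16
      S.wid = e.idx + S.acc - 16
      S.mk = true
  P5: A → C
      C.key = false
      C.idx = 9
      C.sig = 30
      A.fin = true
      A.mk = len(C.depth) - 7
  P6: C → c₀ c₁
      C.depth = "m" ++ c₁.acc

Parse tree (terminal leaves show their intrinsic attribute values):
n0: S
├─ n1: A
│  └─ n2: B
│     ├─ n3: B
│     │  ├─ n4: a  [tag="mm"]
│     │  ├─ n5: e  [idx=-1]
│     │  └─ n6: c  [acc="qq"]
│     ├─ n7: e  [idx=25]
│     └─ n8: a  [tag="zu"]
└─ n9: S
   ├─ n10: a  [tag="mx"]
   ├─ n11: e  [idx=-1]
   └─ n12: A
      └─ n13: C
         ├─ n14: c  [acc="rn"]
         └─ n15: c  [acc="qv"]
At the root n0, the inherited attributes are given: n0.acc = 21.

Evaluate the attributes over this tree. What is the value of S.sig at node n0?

18

1. n0.acc = 21  [given at root]
2. n2.key = 8  [8]
3. n2.lab = "vk"  ["vk"]
4. n3.key = -3  [B₀.key - 11]
5. n3.lab = "vkn"  [B₀.lab ++ "n"]
6. n4.tag = "mm"  [terminal]
7. n5.idx = -1  [terminal]
8. n6.acc = "qq"  [terminal]
9. n3.hot = 23  [B.key + 26]
10. n7.idx = 25  [terminal]
11. n8.tag = "zu"  [terminal]
12. n2.hot = 7  [e.idx + B₀.key - 26]
13. n1.fin = false  [B.hot > 7]
14. n1.mk = 18  [18]
15. n9.acc = 29  [A.mk + 11]
16. n10.tag = "mx"  [terminal]
17. n11.idx = -1  [terminal]
18. n13.key = false  [false]
19. n13.idx = 9  [9]
20. n13.sig = 30  [30]
21. n14.acc = "rn"  [terminal]
22. n15.acc = "qv"  [terminal]
23. n13.depth = "mqv"  ["m" ++ c₁.acc]
24. n12.fin = true  [true]
25. n12.mk = -4  [len(C.depth) - 7]
26. n9.sig = 13  [S.acc - 16]
27. n9.wid = 12  [e.idx + S.acc - 16]
28. n9.mk = true  [true]
29. n0.sig = 18  [S₁.wid + 6]
30. n0.wid = 26  [26]
31. n0.mk = false  [S₁.mk == false]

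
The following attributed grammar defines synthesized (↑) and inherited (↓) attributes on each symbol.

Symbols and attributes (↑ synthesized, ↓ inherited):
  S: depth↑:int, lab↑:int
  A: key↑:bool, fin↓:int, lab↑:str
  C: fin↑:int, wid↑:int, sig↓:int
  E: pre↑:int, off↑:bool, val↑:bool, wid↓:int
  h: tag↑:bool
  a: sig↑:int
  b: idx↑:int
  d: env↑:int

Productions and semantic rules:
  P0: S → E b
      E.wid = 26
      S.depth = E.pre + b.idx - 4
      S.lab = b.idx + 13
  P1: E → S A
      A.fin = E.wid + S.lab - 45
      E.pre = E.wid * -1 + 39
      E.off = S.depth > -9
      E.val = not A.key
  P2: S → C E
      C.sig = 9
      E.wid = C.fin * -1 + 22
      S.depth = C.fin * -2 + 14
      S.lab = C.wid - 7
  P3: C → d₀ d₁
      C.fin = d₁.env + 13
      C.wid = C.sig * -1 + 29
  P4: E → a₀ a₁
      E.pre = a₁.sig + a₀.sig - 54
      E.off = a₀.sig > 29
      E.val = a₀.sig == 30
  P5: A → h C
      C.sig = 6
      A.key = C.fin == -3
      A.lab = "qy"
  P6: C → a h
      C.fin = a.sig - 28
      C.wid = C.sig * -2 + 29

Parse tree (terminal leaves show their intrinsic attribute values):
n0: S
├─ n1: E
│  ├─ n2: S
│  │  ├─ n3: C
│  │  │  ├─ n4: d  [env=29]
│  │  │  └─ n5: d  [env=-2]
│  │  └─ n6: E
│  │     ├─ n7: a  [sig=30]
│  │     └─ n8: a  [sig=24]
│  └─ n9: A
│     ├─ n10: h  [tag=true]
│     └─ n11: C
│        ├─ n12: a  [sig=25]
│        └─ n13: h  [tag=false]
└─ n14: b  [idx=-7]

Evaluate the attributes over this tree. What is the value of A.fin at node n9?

1. n1.wid = 26  [26]
2. n3.sig = 9  [9]
3. n4.env = 29  [terminal]
4. n5.env = -2  [terminal]
5. n3.fin = 11  [d₁.env + 13]
6. n3.wid = 20  [C.sig * -1 + 29]
7. n6.wid = 11  [C.fin * -1 + 22]
8. n7.sig = 30  [terminal]
9. n8.sig = 24  [terminal]
10. n6.pre = 0  [a₁.sig + a₀.sig - 54]
11. n6.off = true  [a₀.sig > 29]
12. n6.val = true  [a₀.sig == 30]
13. n2.depth = -8  [C.fin * -2 + 14]
14. n2.lab = 13  [C.wid - 7]
15. n9.fin = -6  [E.wid + S.lab - 45]
16. n10.tag = true  [terminal]
17. n11.sig = 6  [6]
18. n12.sig = 25  [terminal]
19. n13.tag = false  [terminal]
20. n11.fin = -3  [a.sig - 28]
21. n11.wid = 17  [C.sig * -2 + 29]
22. n9.key = true  [C.fin == -3]
23. n9.lab = "qy"  ["qy"]
24. n1.pre = 13  [E.wid * -1 + 39]
25. n1.off = true  [S.depth > -9]
26. n1.val = false  [not A.key]
27. n14.idx = -7  [terminal]
28. n0.depth = 2  [E.pre + b.idx - 4]
29. n0.lab = 6  [b.idx + 13]

-6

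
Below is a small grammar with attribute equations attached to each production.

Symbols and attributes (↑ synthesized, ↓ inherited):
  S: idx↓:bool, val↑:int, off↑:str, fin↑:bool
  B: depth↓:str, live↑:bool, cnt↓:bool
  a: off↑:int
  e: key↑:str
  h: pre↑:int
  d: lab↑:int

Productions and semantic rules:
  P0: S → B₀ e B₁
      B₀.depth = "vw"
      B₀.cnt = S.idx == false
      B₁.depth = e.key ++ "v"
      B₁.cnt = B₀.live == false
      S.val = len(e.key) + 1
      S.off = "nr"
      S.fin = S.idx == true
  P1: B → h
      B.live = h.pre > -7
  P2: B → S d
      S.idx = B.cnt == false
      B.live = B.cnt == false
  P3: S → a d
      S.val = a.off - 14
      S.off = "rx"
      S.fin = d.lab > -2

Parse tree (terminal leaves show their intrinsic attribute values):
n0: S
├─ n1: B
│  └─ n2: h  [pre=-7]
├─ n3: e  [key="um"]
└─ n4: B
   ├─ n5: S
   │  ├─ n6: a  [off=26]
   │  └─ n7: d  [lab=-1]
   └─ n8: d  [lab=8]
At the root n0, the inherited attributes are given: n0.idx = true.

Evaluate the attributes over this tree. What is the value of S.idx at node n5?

false

1. n0.idx = true  [given at root]
2. n1.depth = "vw"  ["vw"]
3. n1.cnt = false  [S.idx == false]
4. n2.pre = -7  [terminal]
5. n1.live = false  [h.pre > -7]
6. n3.key = "um"  [terminal]
7. n4.depth = "umv"  [e.key ++ "v"]
8. n4.cnt = true  [B₀.live == false]
9. n5.idx = false  [B.cnt == false]
10. n6.off = 26  [terminal]
11. n7.lab = -1  [terminal]
12. n5.val = 12  [a.off - 14]
13. n5.off = "rx"  ["rx"]
14. n5.fin = true  [d.lab > -2]
15. n8.lab = 8  [terminal]
16. n4.live = false  [B.cnt == false]
17. n0.val = 3  [len(e.key) + 1]
18. n0.off = "nr"  ["nr"]
19. n0.fin = true  [S.idx == true]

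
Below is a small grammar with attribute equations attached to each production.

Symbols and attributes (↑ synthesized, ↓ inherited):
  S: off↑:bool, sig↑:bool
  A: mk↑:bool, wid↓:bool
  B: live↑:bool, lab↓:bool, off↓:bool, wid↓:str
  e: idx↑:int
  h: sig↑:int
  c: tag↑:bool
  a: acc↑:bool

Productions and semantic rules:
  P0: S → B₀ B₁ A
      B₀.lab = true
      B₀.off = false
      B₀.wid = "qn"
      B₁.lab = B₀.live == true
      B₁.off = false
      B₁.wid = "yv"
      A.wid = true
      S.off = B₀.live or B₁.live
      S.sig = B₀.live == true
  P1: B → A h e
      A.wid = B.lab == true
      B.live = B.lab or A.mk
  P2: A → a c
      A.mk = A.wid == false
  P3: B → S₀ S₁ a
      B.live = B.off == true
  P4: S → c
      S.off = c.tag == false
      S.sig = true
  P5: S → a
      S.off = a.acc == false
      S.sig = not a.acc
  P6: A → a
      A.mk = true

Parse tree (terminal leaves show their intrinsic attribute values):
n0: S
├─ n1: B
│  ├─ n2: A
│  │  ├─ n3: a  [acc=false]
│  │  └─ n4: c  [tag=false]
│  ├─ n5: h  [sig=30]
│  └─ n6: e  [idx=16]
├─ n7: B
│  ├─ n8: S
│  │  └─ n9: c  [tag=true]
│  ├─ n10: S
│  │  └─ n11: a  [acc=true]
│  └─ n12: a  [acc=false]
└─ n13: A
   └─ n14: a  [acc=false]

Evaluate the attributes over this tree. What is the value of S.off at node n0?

true

1. n1.lab = true  [true]
2. n1.off = false  [false]
3. n1.wid = "qn"  ["qn"]
4. n2.wid = true  [B.lab == true]
5. n3.acc = false  [terminal]
6. n4.tag = false  [terminal]
7. n2.mk = false  [A.wid == false]
8. n5.sig = 30  [terminal]
9. n6.idx = 16  [terminal]
10. n1.live = true  [B.lab or A.mk]
11. n7.lab = true  [B₀.live == true]
12. n7.off = false  [false]
13. n7.wid = "yv"  ["yv"]
14. n9.tag = true  [terminal]
15. n8.off = false  [c.tag == false]
16. n8.sig = true  [true]
17. n11.acc = true  [terminal]
18. n10.off = false  [a.acc == false]
19. n10.sig = false  [not a.acc]
20. n12.acc = false  [terminal]
21. n7.live = false  [B.off == true]
22. n13.wid = true  [true]
23. n14.acc = false  [terminal]
24. n13.mk = true  [true]
25. n0.off = true  [B₀.live or B₁.live]
26. n0.sig = true  [B₀.live == true]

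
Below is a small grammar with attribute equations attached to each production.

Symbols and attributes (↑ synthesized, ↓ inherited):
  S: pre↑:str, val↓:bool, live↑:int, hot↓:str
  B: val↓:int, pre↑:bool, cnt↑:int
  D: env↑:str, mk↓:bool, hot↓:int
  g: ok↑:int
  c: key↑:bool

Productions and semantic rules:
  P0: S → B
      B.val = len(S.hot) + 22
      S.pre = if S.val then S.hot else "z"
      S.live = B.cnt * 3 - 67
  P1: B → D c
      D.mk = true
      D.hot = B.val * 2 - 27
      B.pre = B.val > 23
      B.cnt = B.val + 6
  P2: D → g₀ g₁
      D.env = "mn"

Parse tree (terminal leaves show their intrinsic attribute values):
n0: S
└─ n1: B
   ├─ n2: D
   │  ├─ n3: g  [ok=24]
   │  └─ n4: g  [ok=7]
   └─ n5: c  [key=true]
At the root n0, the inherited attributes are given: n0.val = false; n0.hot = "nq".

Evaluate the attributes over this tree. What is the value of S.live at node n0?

23

1. n0.val = false  [given at root]
2. n0.hot = "nq"  [given at root]
3. n1.val = 24  [len(S.hot) + 22]
4. n2.mk = true  [true]
5. n2.hot = 21  [B.val * 2 - 27]
6. n3.ok = 24  [terminal]
7. n4.ok = 7  [terminal]
8. n2.env = "mn"  ["mn"]
9. n5.key = true  [terminal]
10. n1.pre = true  [B.val > 23]
11. n1.cnt = 30  [B.val + 6]
12. n0.pre = "z"  [if S.val then S.hot else "z"]
13. n0.live = 23  [B.cnt * 3 - 67]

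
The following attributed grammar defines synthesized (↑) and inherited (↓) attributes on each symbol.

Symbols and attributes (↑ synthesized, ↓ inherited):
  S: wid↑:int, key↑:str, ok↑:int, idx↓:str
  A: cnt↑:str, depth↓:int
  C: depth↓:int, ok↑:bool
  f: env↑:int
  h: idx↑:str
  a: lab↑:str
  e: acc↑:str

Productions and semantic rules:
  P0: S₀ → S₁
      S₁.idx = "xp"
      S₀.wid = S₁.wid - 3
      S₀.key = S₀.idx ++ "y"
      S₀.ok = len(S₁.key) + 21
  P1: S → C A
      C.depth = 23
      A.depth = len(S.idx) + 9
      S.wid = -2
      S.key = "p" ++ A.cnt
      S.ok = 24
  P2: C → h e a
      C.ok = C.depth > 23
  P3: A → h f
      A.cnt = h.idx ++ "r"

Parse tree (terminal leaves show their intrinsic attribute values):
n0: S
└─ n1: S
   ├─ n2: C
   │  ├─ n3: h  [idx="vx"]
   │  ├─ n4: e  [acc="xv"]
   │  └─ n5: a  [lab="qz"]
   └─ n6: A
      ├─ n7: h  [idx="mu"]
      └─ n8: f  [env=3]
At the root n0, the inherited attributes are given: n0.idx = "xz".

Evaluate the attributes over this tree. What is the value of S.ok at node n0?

25

1. n0.idx = "xz"  [given at root]
2. n1.idx = "xp"  ["xp"]
3. n2.depth = 23  [23]
4. n3.idx = "vx"  [terminal]
5. n4.acc = "xv"  [terminal]
6. n5.lab = "qz"  [terminal]
7. n2.ok = false  [C.depth > 23]
8. n6.depth = 11  [len(S.idx) + 9]
9. n7.idx = "mu"  [terminal]
10. n8.env = 3  [terminal]
11. n6.cnt = "mur"  [h.idx ++ "r"]
12. n1.wid = -2  [-2]
13. n1.key = "pmur"  ["p" ++ A.cnt]
14. n1.ok = 24  [24]
15. n0.wid = -5  [S₁.wid - 3]
16. n0.key = "xzy"  [S₀.idx ++ "y"]
17. n0.ok = 25  [len(S₁.key) + 21]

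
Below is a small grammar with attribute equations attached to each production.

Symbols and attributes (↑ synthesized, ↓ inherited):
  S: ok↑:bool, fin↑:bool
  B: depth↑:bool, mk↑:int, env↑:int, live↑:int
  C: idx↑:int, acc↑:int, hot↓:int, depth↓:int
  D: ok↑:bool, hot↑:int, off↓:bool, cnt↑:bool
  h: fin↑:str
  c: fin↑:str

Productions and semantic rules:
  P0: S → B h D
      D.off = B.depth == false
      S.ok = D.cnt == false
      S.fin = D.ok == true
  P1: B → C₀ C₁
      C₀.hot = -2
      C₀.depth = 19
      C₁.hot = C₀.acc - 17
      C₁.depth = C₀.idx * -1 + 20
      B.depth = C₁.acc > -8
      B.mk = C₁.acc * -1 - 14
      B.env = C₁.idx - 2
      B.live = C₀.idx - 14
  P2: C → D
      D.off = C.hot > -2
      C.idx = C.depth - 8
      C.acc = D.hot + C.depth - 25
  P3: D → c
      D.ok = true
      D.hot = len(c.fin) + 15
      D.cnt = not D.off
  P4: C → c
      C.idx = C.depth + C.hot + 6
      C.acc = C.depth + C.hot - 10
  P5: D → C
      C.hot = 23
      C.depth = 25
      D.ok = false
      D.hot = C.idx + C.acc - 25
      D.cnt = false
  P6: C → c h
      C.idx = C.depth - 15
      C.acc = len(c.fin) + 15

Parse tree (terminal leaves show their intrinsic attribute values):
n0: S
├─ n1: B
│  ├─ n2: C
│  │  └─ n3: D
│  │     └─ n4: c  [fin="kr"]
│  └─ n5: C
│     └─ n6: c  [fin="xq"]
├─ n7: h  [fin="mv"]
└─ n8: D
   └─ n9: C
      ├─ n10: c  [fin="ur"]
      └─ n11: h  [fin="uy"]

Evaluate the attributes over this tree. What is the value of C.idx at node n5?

1. n2.hot = -2  [-2]
2. n2.depth = 19  [19]
3. n3.off = false  [C.hot > -2]
4. n4.fin = "kr"  [terminal]
5. n3.ok = true  [true]
6. n3.hot = 17  [len(c.fin) + 15]
7. n3.cnt = true  [not D.off]
8. n2.idx = 11  [C.depth - 8]
9. n2.acc = 11  [D.hot + C.depth - 25]
10. n5.hot = -6  [C₀.acc - 17]
11. n5.depth = 9  [C₀.idx * -1 + 20]
12. n6.fin = "xq"  [terminal]
13. n5.idx = 9  [C.depth + C.hot + 6]
14. n5.acc = -7  [C.depth + C.hot - 10]
15. n1.depth = true  [C₁.acc > -8]
16. n1.mk = -7  [C₁.acc * -1 - 14]
17. n1.env = 7  [C₁.idx - 2]
18. n1.live = -3  [C₀.idx - 14]
19. n7.fin = "mv"  [terminal]
20. n8.off = false  [B.depth == false]
21. n9.hot = 23  [23]
22. n9.depth = 25  [25]
23. n10.fin = "ur"  [terminal]
24. n11.fin = "uy"  [terminal]
25. n9.idx = 10  [C.depth - 15]
26. n9.acc = 17  [len(c.fin) + 15]
27. n8.ok = false  [false]
28. n8.hot = 2  [C.idx + C.acc - 25]
29. n8.cnt = false  [false]
30. n0.ok = true  [D.cnt == false]
31. n0.fin = false  [D.ok == true]

9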